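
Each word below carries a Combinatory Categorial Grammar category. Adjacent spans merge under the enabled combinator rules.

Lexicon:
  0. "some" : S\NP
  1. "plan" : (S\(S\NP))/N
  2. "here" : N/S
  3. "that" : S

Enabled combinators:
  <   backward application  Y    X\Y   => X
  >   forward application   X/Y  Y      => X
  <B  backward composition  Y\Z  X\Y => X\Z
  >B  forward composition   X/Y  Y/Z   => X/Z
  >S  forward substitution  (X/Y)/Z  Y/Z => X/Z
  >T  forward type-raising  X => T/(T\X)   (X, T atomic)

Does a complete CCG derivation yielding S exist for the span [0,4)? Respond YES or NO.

[0,4] S   <
  [0,1] "some" : S\NP
  [1,4] S\(S\NP)   >
    [1,2] "plan" : (S\(S\NP))/N
    [2,4] N   >
      [2,3] "here" : N/S
      [3,4] "that" : S

YES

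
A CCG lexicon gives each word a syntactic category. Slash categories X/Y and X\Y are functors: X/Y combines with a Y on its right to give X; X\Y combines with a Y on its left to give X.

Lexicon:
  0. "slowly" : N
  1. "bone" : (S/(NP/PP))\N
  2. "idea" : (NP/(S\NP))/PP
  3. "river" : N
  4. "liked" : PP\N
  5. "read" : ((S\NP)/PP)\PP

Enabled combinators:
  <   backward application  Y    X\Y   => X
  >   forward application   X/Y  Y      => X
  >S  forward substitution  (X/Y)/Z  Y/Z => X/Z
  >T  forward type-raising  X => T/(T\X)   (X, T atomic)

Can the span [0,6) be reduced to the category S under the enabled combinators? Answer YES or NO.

[0,6] S   >
  [0,2] S/(NP/PP)   <
    [0,1] "slowly" : N
    [1,2] "bone" : (S/(NP/PP))\N
  [2,6] NP/PP   >S
    [2,3] "idea" : (NP/(S\NP))/PP
    [3,6] (S\NP)/PP   <
      [3,5] PP   <
        [3,4] "river" : N
        [4,5] "liked" : PP\N
      [5,6] "read" : ((S\NP)/PP)\PP

YES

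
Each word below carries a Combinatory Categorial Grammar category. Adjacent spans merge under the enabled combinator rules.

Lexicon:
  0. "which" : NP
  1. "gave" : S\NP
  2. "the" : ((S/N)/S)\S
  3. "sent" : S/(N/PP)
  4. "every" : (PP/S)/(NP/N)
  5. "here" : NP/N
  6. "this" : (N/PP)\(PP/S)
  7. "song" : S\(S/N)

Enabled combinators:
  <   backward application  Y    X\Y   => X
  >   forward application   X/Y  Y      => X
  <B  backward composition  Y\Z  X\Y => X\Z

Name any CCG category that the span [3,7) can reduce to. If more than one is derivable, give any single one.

S

[0,8] S   <
  [0,7] S/N   >
    [0,3] (S/N)/S   <
      [0,2] S   <
        [0,1] "which" : NP
        [1,2] "gave" : S\NP
      [2,3] "the" : ((S/N)/S)\S
    [3,7] S   >
      [3,4] "sent" : S/(N/PP)
      [4,7] N/PP   <
        [4,6] PP/S   >
          [4,5] "every" : (PP/S)/(NP/N)
          [5,6] "here" : NP/N
        [6,7] "this" : (N/PP)\(PP/S)
  [7,8] "song" : S\(S/N)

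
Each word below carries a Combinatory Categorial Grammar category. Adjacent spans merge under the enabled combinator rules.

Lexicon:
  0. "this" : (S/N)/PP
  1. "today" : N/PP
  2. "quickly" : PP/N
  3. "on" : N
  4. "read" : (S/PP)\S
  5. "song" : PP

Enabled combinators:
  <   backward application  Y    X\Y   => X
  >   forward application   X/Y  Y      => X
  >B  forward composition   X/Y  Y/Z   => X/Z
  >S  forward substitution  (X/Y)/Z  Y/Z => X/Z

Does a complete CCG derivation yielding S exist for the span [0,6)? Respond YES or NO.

[0,6] S   >
  [0,5] S/PP   <
    [0,4] S   >
      [0,2] S/PP   >S
        [0,1] "this" : (S/N)/PP
        [1,2] "today" : N/PP
      [2,4] PP   >
        [2,3] "quickly" : PP/N
        [3,4] "on" : N
    [4,5] "read" : (S/PP)\S
  [5,6] "song" : PP

YES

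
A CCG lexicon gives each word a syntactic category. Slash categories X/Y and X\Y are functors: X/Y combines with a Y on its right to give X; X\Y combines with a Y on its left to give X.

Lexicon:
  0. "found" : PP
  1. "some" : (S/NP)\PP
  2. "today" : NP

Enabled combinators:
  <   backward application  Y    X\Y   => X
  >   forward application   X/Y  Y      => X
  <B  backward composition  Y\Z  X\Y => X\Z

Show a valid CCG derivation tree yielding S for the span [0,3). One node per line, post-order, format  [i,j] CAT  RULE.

[0,1] PP  lex  "found"
[1,2] (S/NP)\PP  lex  "some"
[0,2] S/NP  <  k=1
[2,3] NP  lex  "today"
[0,3] S  >  k=2

[0,3] S   >
  [0,2] S/NP   <
    [0,1] "found" : PP
    [1,2] "some" : (S/NP)\PP
  [2,3] "today" : NP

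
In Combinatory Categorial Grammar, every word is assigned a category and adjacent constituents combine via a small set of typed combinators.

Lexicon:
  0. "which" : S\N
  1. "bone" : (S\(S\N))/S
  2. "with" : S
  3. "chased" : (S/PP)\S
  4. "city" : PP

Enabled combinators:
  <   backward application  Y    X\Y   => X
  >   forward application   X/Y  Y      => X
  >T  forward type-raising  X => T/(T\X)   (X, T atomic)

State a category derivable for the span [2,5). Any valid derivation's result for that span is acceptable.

S

[0,5] S   <
  [0,1] "which" : S\N
  [1,5] S\(S\N)   >
    [1,2] "bone" : (S\(S\N))/S
    [2,5] S   >
      [2,4] S/PP   <
        [2,3] "with" : S
        [3,4] "chased" : (S/PP)\S
      [4,5] "city" : PP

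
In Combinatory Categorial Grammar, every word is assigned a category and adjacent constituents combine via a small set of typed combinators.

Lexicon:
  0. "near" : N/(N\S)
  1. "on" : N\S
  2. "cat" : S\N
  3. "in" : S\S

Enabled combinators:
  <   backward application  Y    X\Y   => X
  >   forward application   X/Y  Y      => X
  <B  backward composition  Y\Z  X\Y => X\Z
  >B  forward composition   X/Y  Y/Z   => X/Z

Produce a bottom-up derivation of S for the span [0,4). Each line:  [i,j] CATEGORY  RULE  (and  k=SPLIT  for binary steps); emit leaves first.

[0,1] N/(N\S)  lex  "near"
[1,2] N\S  lex  "on"
[0,2] N  >  k=1
[2,3] S\N  lex  "cat"
[3,4] S\S  lex  "in"
[2,4] S\N  <B  k=3
[0,4] S  <  k=2

[0,4] S   <
  [0,2] N   >
    [0,1] "near" : N/(N\S)
    [1,2] "on" : N\S
  [2,4] S\N   <B
    [2,3] "cat" : S\N
    [3,4] "in" : S\S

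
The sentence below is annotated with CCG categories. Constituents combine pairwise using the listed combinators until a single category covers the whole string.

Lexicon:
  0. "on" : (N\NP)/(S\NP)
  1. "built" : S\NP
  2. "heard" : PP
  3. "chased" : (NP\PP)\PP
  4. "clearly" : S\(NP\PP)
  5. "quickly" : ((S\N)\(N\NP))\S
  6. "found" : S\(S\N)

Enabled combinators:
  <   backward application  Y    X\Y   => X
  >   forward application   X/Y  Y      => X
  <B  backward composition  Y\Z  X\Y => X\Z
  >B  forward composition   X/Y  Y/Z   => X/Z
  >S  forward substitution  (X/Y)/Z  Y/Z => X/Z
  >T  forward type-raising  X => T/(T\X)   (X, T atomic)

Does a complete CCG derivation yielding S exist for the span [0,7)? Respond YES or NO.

[0,7] S   <
  [0,6] S\N   <
    [0,2] N\NP   >
      [0,1] "on" : (N\NP)/(S\NP)
      [1,2] "built" : S\NP
    [2,6] (S\N)\(N\NP)   <
      [2,5] S   <
        [2,3] "heard" : PP
        [3,5] S\PP   <B
          [3,4] "chased" : (NP\PP)\PP
          [4,5] "clearly" : S\(NP\PP)
      [5,6] "quickly" : ((S\N)\(N\NP))\S
  [6,7] "found" : S\(S\N)

YES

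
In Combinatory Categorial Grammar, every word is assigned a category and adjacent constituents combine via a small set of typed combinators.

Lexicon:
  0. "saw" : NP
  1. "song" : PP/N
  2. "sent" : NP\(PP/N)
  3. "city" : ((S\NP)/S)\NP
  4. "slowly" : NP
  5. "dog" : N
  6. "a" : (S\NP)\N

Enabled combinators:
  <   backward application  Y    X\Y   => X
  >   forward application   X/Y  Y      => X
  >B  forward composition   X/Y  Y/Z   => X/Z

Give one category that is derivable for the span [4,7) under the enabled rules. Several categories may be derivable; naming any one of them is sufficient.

S

[0,7] S   <
  [0,1] "saw" : NP
  [1,7] S\NP   >
    [1,4] (S\NP)/S   <
      [1,3] NP   <
        [1,2] "song" : PP/N
        [2,3] "sent" : NP\(PP/N)
      [3,4] "city" : ((S\NP)/S)\NP
    [4,7] S   <
      [4,5] "slowly" : NP
      [5,7] S\NP   <
        [5,6] "dog" : N
        [6,7] "a" : (S\NP)\N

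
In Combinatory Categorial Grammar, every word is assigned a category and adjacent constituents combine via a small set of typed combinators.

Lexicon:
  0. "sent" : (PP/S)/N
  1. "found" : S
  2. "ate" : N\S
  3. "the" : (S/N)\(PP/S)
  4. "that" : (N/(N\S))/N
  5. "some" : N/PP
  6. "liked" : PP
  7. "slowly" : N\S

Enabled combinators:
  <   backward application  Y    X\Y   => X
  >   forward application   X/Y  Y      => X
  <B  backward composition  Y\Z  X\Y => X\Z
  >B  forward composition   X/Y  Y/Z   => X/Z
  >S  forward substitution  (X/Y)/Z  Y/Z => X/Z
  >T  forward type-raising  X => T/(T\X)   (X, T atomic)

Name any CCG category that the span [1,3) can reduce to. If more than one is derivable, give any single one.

[0,8] S   >
  [0,4] S/N   <
    [0,3] PP/S   >
      [0,1] "sent" : (PP/S)/N
      [1,3] N   <
        [1,2] "found" : S
        [2,3] "ate" : N\S
    [3,4] "the" : (S/N)\(PP/S)
  [4,8] N   >
    [4,7] N/(N\S)   >
      [4,5] "that" : (N/(N\S))/N
      [5,7] N   >
        [5,6] "some" : N/PP
        [6,7] "liked" : PP
    [7,8] "slowly" : N\S

N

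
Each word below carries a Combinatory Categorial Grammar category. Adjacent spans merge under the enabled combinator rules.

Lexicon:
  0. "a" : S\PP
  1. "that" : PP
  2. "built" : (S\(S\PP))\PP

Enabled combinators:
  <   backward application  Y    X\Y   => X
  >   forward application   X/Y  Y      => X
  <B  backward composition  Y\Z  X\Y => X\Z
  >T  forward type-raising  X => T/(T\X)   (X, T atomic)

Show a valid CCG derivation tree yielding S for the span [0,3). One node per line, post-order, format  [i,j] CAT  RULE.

[0,1] S\PP  lex  "a"
[1,2] PP  lex  "that"
[2,3] (S\(S\PP))\PP  lex  "built"
[1,3] S\(S\PP)  <  k=2
[0,3] S  <  k=1

[0,3] S   <
  [0,1] "a" : S\PP
  [1,3] S\(S\PP)   <
    [1,2] "that" : PP
    [2,3] "built" : (S\(S\PP))\PP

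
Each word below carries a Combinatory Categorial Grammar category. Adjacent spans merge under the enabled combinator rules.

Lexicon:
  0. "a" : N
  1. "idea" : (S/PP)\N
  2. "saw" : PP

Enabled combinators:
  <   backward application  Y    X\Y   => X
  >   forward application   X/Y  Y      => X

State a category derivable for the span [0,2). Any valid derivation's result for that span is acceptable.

S/PP

[0,3] S   >
  [0,2] S/PP   <
    [0,1] "a" : N
    [1,2] "idea" : (S/PP)\N
  [2,3] "saw" : PP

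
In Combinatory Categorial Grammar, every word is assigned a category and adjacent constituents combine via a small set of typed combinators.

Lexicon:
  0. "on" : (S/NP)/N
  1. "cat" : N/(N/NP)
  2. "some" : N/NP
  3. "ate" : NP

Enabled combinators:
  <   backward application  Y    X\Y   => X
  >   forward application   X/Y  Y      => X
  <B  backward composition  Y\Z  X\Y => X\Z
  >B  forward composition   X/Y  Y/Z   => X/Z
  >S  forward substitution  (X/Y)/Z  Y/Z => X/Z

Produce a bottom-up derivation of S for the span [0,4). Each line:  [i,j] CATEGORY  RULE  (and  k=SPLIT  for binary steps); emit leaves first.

[0,4] S   >
  [0,3] S/NP   >
    [0,1] "on" : (S/NP)/N
    [1,3] N   >
      [1,2] "cat" : N/(N/NP)
      [2,3] "some" : N/NP
  [3,4] "ate" : NP

[0,1] (S/NP)/N  lex  "on"
[1,2] N/(N/NP)  lex  "cat"
[2,3] N/NP  lex  "some"
[1,3] N  >  k=2
[0,3] S/NP  >  k=1
[3,4] NP  lex  "ate"
[0,4] S  >  k=3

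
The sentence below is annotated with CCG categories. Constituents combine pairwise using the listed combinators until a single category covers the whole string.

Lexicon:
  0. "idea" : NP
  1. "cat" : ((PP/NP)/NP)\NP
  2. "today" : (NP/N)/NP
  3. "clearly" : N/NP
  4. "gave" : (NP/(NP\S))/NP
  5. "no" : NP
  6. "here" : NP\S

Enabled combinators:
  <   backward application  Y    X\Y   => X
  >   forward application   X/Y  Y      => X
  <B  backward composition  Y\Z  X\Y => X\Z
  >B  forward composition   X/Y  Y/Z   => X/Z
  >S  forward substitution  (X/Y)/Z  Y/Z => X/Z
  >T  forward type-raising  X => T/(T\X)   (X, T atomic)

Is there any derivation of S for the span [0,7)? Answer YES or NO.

NO

NP ((PP/NP)/NP)\NP (NP/N)/NP N/NP (NP/(NP\S))/NP NP NP\S
CKY chart[0,7] = {(PP/NP)/(NP\NP), N/(N\PP), NP/(NP\PP), PP, PP/(NP\NP), PP/(PP\PP), PP/NP, S/(S\PP)}; S ∉ chart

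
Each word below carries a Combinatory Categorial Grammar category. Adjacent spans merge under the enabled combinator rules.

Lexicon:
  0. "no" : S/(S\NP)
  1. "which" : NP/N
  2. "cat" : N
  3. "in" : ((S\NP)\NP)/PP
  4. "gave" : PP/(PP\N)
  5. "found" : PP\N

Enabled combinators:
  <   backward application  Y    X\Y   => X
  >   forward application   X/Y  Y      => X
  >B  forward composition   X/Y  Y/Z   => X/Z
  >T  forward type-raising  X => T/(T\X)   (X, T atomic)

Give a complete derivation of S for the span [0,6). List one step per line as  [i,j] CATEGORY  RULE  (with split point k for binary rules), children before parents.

[0,1] S/(S\NP)  lex  "no"
[1,2] NP/N  lex  "which"
[2,3] N  lex  "cat"
[1,3] NP  >  k=2
[3,4] ((S\NP)\NP)/PP  lex  "in"
[4,5] PP/(PP\N)  lex  "gave"
[5,6] PP\N  lex  "found"
[4,6] PP  >  k=5
[3,6] (S\NP)\NP  >  k=4
[1,6] S\NP  <  k=3
[0,6] S  >  k=1

[0,6] S   >
  [0,1] "no" : S/(S\NP)
  [1,6] S\NP   <
    [1,3] NP   >
      [1,2] "which" : NP/N
      [2,3] "cat" : N
    [3,6] (S\NP)\NP   >
      [3,4] "in" : ((S\NP)\NP)/PP
      [4,6] PP   >
        [4,5] "gave" : PP/(PP\N)
        [5,6] "found" : PP\N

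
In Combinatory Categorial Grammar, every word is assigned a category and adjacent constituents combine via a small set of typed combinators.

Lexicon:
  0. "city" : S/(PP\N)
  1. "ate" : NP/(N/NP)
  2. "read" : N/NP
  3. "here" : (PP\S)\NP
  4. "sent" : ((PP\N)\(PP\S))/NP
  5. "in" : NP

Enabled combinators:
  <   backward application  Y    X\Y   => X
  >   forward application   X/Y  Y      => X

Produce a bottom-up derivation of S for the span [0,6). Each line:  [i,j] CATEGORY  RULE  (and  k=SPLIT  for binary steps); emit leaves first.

[0,1] S/(PP\N)  lex  "city"
[1,2] NP/(N/NP)  lex  "ate"
[2,3] N/NP  lex  "read"
[1,3] NP  >  k=2
[3,4] (PP\S)\NP  lex  "here"
[1,4] PP\S  <  k=3
[4,5] ((PP\N)\(PP\S))/NP  lex  "sent"
[5,6] NP  lex  "in"
[4,6] (PP\N)\(PP\S)  >  k=5
[1,6] PP\N  <  k=4
[0,6] S  >  k=1

[0,6] S   >
  [0,1] "city" : S/(PP\N)
  [1,6] PP\N   <
    [1,4] PP\S   <
      [1,3] NP   >
        [1,2] "ate" : NP/(N/NP)
        [2,3] "read" : N/NP
      [3,4] "here" : (PP\S)\NP
    [4,6] (PP\N)\(PP\S)   >
      [4,5] "sent" : ((PP\N)\(PP\S))/NP
      [5,6] "in" : NP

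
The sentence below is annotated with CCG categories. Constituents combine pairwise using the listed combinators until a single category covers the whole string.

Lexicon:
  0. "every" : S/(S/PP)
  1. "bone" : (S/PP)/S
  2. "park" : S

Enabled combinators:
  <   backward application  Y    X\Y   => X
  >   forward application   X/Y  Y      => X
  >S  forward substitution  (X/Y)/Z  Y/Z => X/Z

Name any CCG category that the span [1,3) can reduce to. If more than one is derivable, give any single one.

S/PP

[0,3] S   >
  [0,1] "every" : S/(S/PP)
  [1,3] S/PP   >
    [1,2] "bone" : (S/PP)/S
    [2,3] "park" : S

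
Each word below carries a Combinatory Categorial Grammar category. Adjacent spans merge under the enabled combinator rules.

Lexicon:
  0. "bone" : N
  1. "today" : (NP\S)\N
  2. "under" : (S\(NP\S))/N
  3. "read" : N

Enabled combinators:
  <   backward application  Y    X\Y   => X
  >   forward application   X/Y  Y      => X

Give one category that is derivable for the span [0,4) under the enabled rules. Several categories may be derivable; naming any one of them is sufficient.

S

[0,4] S   <
  [0,2] NP\S   <
    [0,1] "bone" : N
    [1,2] "today" : (NP\S)\N
  [2,4] S\(NP\S)   >
    [2,3] "under" : (S\(NP\S))/N
    [3,4] "read" : N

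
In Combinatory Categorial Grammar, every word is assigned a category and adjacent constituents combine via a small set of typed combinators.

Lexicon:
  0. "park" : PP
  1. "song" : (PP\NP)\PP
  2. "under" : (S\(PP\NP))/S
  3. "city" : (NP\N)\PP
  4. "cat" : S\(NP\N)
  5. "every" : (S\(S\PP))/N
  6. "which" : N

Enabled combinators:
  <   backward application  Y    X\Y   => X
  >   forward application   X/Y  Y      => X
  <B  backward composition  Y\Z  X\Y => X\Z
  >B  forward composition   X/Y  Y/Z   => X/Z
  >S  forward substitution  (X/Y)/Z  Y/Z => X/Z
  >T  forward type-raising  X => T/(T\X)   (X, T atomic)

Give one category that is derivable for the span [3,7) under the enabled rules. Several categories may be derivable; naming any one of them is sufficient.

S

[0,7] S   <
  [0,2] PP\NP   <
    [0,1] "park" : PP
    [1,2] "song" : (PP\NP)\PP
  [2,7] S\(PP\NP)   >
    [2,3] "under" : (S\(PP\NP))/S
    [3,7] S   <
      [3,5] S\PP   <B
        [3,4] "city" : (NP\N)\PP
        [4,5] "cat" : S\(NP\N)
      [5,7] S\(S\PP)   >
        [5,6] "every" : (S\(S\PP))/N
        [6,7] "which" : N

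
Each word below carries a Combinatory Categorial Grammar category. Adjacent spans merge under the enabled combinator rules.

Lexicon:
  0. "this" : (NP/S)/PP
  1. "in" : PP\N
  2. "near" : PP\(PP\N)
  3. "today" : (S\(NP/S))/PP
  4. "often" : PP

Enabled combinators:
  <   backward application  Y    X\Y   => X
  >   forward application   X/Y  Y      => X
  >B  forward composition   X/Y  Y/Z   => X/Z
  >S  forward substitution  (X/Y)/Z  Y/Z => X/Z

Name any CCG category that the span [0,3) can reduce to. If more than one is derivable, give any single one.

[0,5] S   <
  [0,3] NP/S   >
    [0,1] "this" : (NP/S)/PP
    [1,3] PP   <
      [1,2] "in" : PP\N
      [2,3] "near" : PP\(PP\N)
  [3,5] S\(NP/S)   >
    [3,4] "today" : (S\(NP/S))/PP
    [4,5] "often" : PP

NP/S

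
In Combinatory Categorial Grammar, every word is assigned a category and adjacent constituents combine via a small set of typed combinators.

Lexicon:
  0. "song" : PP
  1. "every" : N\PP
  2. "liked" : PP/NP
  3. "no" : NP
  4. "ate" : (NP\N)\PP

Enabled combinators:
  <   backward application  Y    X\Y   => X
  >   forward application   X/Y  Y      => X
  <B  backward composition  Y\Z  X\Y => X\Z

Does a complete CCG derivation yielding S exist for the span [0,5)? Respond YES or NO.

NO

PP N\PP PP/NP NP (NP\N)\PP
CKY chart[0,5] = {NP}; S ∉ chart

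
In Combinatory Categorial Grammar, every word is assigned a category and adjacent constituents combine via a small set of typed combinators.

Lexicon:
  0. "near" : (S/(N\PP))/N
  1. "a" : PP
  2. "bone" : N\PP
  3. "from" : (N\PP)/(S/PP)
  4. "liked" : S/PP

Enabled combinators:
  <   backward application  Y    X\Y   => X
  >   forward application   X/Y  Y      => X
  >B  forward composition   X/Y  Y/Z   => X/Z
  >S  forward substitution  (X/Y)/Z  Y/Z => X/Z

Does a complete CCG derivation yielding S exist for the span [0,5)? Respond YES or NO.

YES

[0,5] S   >
  [0,3] S/(N\PP)   >
    [0,1] "near" : (S/(N\PP))/N
    [1,3] N   <
      [1,2] "a" : PP
      [2,3] "bone" : N\PP
  [3,5] N\PP   >
    [3,4] "from" : (N\PP)/(S/PP)
    [4,5] "liked" : S/PP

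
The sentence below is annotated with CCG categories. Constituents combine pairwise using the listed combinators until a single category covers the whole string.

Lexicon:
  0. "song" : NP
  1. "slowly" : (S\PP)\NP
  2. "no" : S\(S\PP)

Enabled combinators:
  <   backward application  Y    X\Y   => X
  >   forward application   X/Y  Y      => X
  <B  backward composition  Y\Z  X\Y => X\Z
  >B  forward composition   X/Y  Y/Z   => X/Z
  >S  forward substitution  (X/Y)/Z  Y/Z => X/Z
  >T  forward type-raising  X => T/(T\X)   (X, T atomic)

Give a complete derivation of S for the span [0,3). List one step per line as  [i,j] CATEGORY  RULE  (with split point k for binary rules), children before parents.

[0,3] S   <
  [0,2] S\PP   <
    [0,1] "song" : NP
    [1,2] "slowly" : (S\PP)\NP
  [2,3] "no" : S\(S\PP)

[0,1] NP  lex  "song"
[1,2] (S\PP)\NP  lex  "slowly"
[0,2] S\PP  <  k=1
[2,3] S\(S\PP)  lex  "no"
[0,3] S  <  k=2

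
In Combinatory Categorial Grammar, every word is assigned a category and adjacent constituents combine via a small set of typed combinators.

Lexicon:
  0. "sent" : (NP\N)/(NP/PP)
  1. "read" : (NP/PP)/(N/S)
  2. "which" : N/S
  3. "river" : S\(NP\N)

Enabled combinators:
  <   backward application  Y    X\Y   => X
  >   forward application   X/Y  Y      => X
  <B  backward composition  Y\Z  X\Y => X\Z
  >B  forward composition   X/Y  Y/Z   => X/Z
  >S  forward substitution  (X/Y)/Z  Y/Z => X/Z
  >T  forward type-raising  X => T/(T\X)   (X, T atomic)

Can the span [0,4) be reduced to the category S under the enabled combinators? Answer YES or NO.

[0,4] S   <
  [0,3] NP\N   >
    [0,1] "sent" : (NP\N)/(NP/PP)
    [1,3] NP/PP   >
      [1,2] "read" : (NP/PP)/(N/S)
      [2,3] "which" : N/S
  [3,4] "river" : S\(NP\N)

YES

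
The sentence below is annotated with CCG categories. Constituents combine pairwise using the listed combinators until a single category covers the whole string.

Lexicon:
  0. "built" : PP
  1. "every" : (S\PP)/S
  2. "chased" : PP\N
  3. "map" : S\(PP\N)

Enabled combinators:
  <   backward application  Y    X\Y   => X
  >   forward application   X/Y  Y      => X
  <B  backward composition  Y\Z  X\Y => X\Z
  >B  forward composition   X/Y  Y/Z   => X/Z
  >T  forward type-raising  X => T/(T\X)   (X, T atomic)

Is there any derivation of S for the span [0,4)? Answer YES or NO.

YES

[0,4] S   <
  [0,1] "built" : PP
  [1,4] S\PP   >
    [1,2] "every" : (S\PP)/S
    [2,4] S   <
      [2,3] "chased" : PP\N
      [3,4] "map" : S\(PP\N)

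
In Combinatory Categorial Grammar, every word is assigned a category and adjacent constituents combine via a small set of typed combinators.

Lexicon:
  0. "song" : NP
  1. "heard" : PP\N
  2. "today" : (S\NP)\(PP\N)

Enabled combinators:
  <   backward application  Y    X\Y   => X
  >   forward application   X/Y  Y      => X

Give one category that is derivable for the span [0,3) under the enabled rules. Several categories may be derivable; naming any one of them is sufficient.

S

[0,3] S   <
  [0,1] "song" : NP
  [1,3] S\NP   <
    [1,2] "heard" : PP\N
    [2,3] "today" : (S\NP)\(PP\N)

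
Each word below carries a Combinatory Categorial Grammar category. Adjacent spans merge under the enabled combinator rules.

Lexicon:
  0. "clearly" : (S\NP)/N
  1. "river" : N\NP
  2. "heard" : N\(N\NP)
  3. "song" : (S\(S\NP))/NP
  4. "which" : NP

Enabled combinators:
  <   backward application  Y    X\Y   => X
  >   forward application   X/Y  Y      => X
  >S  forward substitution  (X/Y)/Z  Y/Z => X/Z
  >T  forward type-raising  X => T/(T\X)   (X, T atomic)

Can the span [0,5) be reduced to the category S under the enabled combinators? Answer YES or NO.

YES

[0,5] S   <
  [0,3] S\NP   >
    [0,1] "clearly" : (S\NP)/N
    [1,3] N   <
      [1,2] "river" : N\NP
      [2,3] "heard" : N\(N\NP)
  [3,5] S\(S\NP)   >
    [3,4] "song" : (S\(S\NP))/NP
    [4,5] "which" : NP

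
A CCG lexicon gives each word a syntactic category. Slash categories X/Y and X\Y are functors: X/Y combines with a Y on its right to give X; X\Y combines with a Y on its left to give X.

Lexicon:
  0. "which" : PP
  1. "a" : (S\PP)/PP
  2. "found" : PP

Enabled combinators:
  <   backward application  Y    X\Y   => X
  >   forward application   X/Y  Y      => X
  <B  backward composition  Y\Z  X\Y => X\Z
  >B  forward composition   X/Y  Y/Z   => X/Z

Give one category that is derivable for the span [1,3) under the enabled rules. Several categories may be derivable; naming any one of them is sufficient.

S\PP

[0,3] S   <
  [0,1] "which" : PP
  [1,3] S\PP   >
    [1,2] "a" : (S\PP)/PP
    [2,3] "found" : PP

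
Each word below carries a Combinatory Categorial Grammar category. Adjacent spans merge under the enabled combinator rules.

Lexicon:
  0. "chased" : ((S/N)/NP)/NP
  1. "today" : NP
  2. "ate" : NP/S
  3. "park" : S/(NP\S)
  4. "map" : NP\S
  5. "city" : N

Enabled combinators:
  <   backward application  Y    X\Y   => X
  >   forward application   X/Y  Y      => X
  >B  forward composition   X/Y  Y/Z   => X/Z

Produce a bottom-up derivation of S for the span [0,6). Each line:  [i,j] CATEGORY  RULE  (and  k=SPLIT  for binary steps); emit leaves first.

[0,6] S   >
  [0,5] S/N   >
    [0,2] (S/N)/NP   >
      [0,1] "chased" : ((S/N)/NP)/NP
      [1,2] "today" : NP
    [2,5] NP   >
      [2,3] "ate" : NP/S
      [3,5] S   >
        [3,4] "park" : S/(NP\S)
        [4,5] "map" : NP\S
  [5,6] "city" : N

[0,1] ((S/N)/NP)/NP  lex  "chased"
[1,2] NP  lex  "today"
[0,2] (S/N)/NP  >  k=1
[2,3] NP/S  lex  "ate"
[3,4] S/(NP\S)  lex  "park"
[4,5] NP\S  lex  "map"
[3,5] S  >  k=4
[2,5] NP  >  k=3
[0,5] S/N  >  k=2
[5,6] N  lex  "city"
[0,6] S  >  k=5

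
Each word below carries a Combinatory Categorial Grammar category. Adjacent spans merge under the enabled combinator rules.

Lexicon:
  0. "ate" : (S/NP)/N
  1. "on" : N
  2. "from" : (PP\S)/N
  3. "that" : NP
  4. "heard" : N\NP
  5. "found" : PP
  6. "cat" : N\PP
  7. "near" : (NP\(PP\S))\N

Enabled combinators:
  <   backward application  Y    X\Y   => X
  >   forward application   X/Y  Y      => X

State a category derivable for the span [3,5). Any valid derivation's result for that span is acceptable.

[0,8] S   >
  [0,2] S/NP   >
    [0,1] "ate" : (S/NP)/N
    [1,2] "on" : N
  [2,8] NP   <
    [2,5] PP\S   >
      [2,3] "from" : (PP\S)/N
      [3,5] N   <
        [3,4] "that" : NP
        [4,5] "heard" : N\NP
    [5,8] NP\(PP\S)   <
      [5,7] N   <
        [5,6] "found" : PP
        [6,7] "cat" : N\PP
      [7,8] "near" : (NP\(PP\S))\N

N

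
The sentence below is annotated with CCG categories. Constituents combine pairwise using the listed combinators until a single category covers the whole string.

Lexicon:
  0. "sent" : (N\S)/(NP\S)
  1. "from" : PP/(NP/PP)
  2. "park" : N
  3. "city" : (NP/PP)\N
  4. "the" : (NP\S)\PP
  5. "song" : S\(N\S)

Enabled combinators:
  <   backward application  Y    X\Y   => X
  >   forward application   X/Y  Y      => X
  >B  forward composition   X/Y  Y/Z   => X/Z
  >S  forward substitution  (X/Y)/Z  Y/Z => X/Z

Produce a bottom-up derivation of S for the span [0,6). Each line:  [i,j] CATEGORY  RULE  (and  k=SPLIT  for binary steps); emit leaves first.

[0,6] S   <
  [0,5] N\S   >
    [0,1] "sent" : (N\S)/(NP\S)
    [1,5] NP\S   <
      [1,4] PP   >
        [1,2] "from" : PP/(NP/PP)
        [2,4] NP/PP   <
          [2,3] "park" : N
          [3,4] "city" : (NP/PP)\N
      [4,5] "the" : (NP\S)\PP
  [5,6] "song" : S\(N\S)

[0,1] (N\S)/(NP\S)  lex  "sent"
[1,2] PP/(NP/PP)  lex  "from"
[2,3] N  lex  "park"
[3,4] (NP/PP)\N  lex  "city"
[2,4] NP/PP  <  k=3
[1,4] PP  >  k=2
[4,5] (NP\S)\PP  lex  "the"
[1,5] NP\S  <  k=4
[0,5] N\S  >  k=1
[5,6] S\(N\S)  lex  "song"
[0,6] S  <  k=5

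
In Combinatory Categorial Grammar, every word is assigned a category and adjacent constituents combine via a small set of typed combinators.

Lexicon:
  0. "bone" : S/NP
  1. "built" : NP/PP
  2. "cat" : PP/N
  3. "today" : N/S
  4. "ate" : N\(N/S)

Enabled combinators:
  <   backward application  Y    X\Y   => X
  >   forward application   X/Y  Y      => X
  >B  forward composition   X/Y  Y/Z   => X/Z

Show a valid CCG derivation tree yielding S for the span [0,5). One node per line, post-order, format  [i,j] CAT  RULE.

[0,5] S   >
  [0,3] S/N   >B
    [0,2] S/PP   >B
      [0,1] "bone" : S/NP
      [1,2] "built" : NP/PP
    [2,3] "cat" : PP/N
  [3,5] N   <
    [3,4] "today" : N/S
    [4,5] "ate" : N\(N/S)

[0,1] S/NP  lex  "bone"
[1,2] NP/PP  lex  "built"
[0,2] S/PP  >B  k=1
[2,3] PP/N  lex  "cat"
[0,3] S/N  >B  k=2
[3,4] N/S  lex  "today"
[4,5] N\(N/S)  lex  "ate"
[3,5] N  <  k=4
[0,5] S  >  k=3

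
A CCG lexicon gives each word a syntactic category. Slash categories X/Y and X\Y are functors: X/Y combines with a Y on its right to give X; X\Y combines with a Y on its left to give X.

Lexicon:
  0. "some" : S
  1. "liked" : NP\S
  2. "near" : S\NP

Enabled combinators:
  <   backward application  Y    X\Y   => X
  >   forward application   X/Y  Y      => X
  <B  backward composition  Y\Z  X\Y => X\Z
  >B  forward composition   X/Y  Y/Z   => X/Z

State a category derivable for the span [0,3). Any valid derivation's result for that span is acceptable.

S

[0,3] S   <
  [0,2] NP   <
    [0,1] "some" : S
    [1,2] "liked" : NP\S
  [2,3] "near" : S\NP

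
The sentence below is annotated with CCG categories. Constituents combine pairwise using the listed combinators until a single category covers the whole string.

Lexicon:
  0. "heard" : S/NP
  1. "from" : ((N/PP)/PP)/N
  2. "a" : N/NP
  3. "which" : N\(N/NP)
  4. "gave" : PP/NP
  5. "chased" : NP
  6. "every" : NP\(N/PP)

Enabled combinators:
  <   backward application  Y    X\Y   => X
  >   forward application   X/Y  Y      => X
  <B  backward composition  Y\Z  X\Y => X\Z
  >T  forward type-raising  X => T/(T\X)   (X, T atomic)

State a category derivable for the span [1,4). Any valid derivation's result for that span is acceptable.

[0,7] S   >
  [0,1] "heard" : S/NP
  [1,7] NP   <
    [1,6] N/PP   >
      [1,4] (N/PP)/PP   >
        [1,2] "from" : ((N/PP)/PP)/N
        [2,4] N   <
          [2,3] "a" : N/NP
          [3,4] "which" : N\(N/NP)
      [4,6] PP   >
        [4,5] "gave" : PP/NP
        [5,6] "chased" : NP
    [6,7] "every" : NP\(N/PP)

(N/PP)/PP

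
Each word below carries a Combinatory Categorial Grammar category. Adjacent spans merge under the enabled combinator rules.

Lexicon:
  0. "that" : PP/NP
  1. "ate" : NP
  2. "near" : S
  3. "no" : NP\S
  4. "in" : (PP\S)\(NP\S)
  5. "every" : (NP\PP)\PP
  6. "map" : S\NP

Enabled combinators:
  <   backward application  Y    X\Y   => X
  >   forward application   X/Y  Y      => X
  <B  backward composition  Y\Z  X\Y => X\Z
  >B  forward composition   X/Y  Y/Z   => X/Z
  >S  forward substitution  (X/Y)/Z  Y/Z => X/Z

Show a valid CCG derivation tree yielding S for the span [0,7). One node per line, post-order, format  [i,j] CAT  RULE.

[0,7] S   <
  [0,6] NP   <
    [0,2] PP   >
      [0,1] "that" : PP/NP
      [1,2] "ate" : NP
    [2,6] NP\PP   <
      [2,5] PP   <
        [2,3] "near" : S
        [3,5] PP\S   <
          [3,4] "no" : NP\S
          [4,5] "in" : (PP\S)\(NP\S)
      [5,6] "every" : (NP\PP)\PP
  [6,7] "map" : S\NP

[0,1] PP/NP  lex  "that"
[1,2] NP  lex  "ate"
[0,2] PP  >  k=1
[2,3] S  lex  "near"
[3,4] NP\S  lex  "no"
[4,5] (PP\S)\(NP\S)  lex  "in"
[3,5] PP\S  <  k=4
[2,5] PP  <  k=3
[5,6] (NP\PP)\PP  lex  "every"
[2,6] NP\PP  <  k=5
[0,6] NP  <  k=2
[6,7] S\NP  lex  "map"
[0,7] S  <  k=6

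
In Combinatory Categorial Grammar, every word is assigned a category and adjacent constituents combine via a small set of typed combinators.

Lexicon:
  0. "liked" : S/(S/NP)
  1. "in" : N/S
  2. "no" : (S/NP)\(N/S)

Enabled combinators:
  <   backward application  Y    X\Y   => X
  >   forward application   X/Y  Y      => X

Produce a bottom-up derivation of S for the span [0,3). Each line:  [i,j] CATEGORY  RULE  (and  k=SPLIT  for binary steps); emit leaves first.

[0,1] S/(S/NP)  lex  "liked"
[1,2] N/S  lex  "in"
[2,3] (S/NP)\(N/S)  lex  "no"
[1,3] S/NP  <  k=2
[0,3] S  >  k=1

[0,3] S   >
  [0,1] "liked" : S/(S/NP)
  [1,3] S/NP   <
    [1,2] "in" : N/S
    [2,3] "no" : (S/NP)\(N/S)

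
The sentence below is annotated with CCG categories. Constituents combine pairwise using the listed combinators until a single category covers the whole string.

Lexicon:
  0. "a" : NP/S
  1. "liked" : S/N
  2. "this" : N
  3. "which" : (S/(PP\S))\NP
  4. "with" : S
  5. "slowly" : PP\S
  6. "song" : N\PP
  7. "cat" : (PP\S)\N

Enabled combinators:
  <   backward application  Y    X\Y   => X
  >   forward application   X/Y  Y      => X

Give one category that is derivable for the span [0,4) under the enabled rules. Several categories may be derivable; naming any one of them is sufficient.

S/(PP\S)

[0,8] S   >
  [0,4] S/(PP\S)   <
    [0,3] NP   >
      [0,1] "a" : NP/S
      [1,3] S   >
        [1,2] "liked" : S/N
        [2,3] "this" : N
    [3,4] "which" : (S/(PP\S))\NP
  [4,8] PP\S   <
    [4,7] N   <
      [4,6] PP   <
        [4,5] "with" : S
        [5,6] "slowly" : PP\S
      [6,7] "song" : N\PP
    [7,8] "cat" : (PP\S)\N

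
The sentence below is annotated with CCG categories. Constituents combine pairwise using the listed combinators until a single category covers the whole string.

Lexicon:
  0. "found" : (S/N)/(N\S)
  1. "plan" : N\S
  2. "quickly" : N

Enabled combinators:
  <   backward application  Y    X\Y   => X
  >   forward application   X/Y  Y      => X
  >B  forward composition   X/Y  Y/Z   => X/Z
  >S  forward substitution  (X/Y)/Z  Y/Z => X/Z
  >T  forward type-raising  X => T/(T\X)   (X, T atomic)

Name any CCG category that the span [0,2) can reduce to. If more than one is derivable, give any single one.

[0,3] S   >
  [0,2] S/N   >
    [0,1] "found" : (S/N)/(N\S)
    [1,2] "plan" : N\S
  [2,3] "quickly" : N

S/N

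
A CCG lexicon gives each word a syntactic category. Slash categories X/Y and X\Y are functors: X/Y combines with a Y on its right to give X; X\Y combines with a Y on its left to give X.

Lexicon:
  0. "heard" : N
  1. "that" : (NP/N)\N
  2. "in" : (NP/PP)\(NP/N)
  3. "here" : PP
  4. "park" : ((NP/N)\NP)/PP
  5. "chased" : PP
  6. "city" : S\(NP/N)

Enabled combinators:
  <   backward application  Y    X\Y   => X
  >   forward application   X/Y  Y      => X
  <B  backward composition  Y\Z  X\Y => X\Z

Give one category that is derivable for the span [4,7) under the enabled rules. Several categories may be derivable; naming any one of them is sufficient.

S\NP

[0,7] S   <
  [0,4] NP   >
    [0,3] NP/PP   <
      [0,2] NP/N   <
        [0,1] "heard" : N
        [1,2] "that" : (NP/N)\N
      [2,3] "in" : (NP/PP)\(NP/N)
    [3,4] "here" : PP
  [4,7] S\NP   <B
    [4,6] (NP/N)\NP   >
      [4,5] "park" : ((NP/N)\NP)/PP
      [5,6] "chased" : PP
    [6,7] "city" : S\(NP/N)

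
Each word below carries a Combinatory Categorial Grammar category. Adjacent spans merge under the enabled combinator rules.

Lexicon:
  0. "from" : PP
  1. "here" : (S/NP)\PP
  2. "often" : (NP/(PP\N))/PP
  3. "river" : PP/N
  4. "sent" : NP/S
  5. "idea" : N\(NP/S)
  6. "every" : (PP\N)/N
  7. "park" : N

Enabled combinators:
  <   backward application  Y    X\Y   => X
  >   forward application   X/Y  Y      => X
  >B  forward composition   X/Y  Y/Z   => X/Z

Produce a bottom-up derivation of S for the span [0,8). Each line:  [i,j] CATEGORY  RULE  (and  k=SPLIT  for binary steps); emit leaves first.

[0,1] PP  lex  "from"
[1,2] (S/NP)\PP  lex  "here"
[0,2] S/NP  <  k=1
[2,3] (NP/(PP\N))/PP  lex  "often"
[3,4] PP/N  lex  "river"
[4,5] NP/S  lex  "sent"
[5,6] N\(NP/S)  lex  "idea"
[4,6] N  <  k=5
[3,6] PP  >  k=4
[2,6] NP/(PP\N)  >  k=3
[6,7] (PP\N)/N  lex  "every"
[2,7] NP/N  >B  k=6
[7,8] N  lex  "park"
[2,8] NP  >  k=7
[0,8] S  >  k=2

[0,8] S   >
  [0,2] S/NP   <
    [0,1] "from" : PP
    [1,2] "here" : (S/NP)\PP
  [2,8] NP   >
    [2,7] NP/N   >B
      [2,6] NP/(PP\N)   >
        [2,3] "often" : (NP/(PP\N))/PP
        [3,6] PP   >
          [3,4] "river" : PP/N
          [4,6] N   <
            [4,5] "sent" : NP/S
            [5,6] "idea" : N\(NP/S)
      [6,7] "every" : (PP\N)/N
    [7,8] "park" : N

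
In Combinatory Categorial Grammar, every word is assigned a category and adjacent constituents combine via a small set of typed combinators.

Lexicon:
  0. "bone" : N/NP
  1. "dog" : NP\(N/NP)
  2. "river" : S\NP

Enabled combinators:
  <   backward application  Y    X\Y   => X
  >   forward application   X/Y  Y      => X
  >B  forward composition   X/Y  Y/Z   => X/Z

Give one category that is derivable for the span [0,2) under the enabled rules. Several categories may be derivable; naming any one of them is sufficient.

[0,3] S   <
  [0,2] NP   <
    [0,1] "bone" : N/NP
    [1,2] "dog" : NP\(N/NP)
  [2,3] "river" : S\NP

NP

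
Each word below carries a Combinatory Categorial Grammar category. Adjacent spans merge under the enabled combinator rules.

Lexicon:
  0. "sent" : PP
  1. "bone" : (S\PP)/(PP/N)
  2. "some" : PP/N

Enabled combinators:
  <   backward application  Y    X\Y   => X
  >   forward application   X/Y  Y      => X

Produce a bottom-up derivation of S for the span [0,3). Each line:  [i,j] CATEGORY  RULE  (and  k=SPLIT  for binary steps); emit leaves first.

[0,1] PP  lex  "sent"
[1,2] (S\PP)/(PP/N)  lex  "bone"
[2,3] PP/N  lex  "some"
[1,3] S\PP  >  k=2
[0,3] S  <  k=1

[0,3] S   <
  [0,1] "sent" : PP
  [1,3] S\PP   >
    [1,2] "bone" : (S\PP)/(PP/N)
    [2,3] "some" : PP/N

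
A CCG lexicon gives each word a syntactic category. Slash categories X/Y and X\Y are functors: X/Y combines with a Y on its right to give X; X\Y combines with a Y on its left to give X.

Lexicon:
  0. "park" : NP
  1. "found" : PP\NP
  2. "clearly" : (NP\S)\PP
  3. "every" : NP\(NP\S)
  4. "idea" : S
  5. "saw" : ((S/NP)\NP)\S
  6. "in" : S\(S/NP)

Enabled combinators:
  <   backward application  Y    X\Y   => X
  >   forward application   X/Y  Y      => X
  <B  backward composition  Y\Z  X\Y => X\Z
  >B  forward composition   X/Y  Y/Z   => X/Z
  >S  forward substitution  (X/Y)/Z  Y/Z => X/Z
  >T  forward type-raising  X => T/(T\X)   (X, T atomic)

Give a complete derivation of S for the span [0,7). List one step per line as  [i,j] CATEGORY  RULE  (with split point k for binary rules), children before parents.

[0,7] S   <
  [0,4] NP   <
    [0,3] NP\S   <
      [0,2] PP   >
        [0,1] PP/(PP\NP)   >T
          [0,1] "park" : NP
        [1,2] "found" : PP\NP
      [2,3] "clearly" : (NP\S)\PP
    [3,4] "every" : NP\(NP\S)
  [4,7] S\NP   <B
    [4,6] (S/NP)\NP   <
      [4,5] "idea" : S
      [5,6] "saw" : ((S/NP)\NP)\S
    [6,7] "in" : S\(S/NP)

[0,1] NP  lex  "park"
[0,1] PP/(PP\NP)  >T
[1,2] PP\NP  lex  "found"
[0,2] PP  >  k=1
[2,3] (NP\S)\PP  lex  "clearly"
[0,3] NP\S  <  k=2
[3,4] NP\(NP\S)  lex  "every"
[0,4] NP  <  k=3
[4,5] S  lex  "idea"
[5,6] ((S/NP)\NP)\S  lex  "saw"
[4,6] (S/NP)\NP  <  k=5
[6,7] S\(S/NP)  lex  "in"
[4,7] S\NP  <B  k=6
[0,7] S  <  k=4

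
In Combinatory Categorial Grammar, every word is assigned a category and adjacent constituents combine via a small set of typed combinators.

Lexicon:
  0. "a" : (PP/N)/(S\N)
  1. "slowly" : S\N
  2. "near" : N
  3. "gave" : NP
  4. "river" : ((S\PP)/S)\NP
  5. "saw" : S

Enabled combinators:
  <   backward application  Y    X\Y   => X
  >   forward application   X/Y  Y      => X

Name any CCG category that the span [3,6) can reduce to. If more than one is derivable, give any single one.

[0,6] S   <
  [0,3] PP   >
    [0,2] PP/N   >
      [0,1] "a" : (PP/N)/(S\N)
      [1,2] "slowly" : S\N
    [2,3] "near" : N
  [3,6] S\PP   >
    [3,5] (S\PP)/S   <
      [3,4] "gave" : NP
      [4,5] "river" : ((S\PP)/S)\NP
    [5,6] "saw" : S

S\PP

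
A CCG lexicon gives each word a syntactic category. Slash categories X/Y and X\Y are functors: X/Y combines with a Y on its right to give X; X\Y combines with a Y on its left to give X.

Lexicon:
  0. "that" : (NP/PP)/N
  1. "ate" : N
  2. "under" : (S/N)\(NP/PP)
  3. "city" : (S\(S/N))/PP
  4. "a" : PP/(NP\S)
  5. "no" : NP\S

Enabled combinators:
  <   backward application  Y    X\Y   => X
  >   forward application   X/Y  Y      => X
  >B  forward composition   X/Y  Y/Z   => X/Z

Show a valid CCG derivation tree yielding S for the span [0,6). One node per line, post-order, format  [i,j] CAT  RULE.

[0,1] (NP/PP)/N  lex  "that"
[1,2] N  lex  "ate"
[0,2] NP/PP  >  k=1
[2,3] (S/N)\(NP/PP)  lex  "under"
[0,3] S/N  <  k=2
[3,4] (S\(S/N))/PP  lex  "city"
[4,5] PP/(NP\S)  lex  "a"
[5,6] NP\S  lex  "no"
[4,6] PP  >  k=5
[3,6] S\(S/N)  >  k=4
[0,6] S  <  k=3

[0,6] S   <
  [0,3] S/N   <
    [0,2] NP/PP   >
      [0,1] "that" : (NP/PP)/N
      [1,2] "ate" : N
    [2,3] "under" : (S/N)\(NP/PP)
  [3,6] S\(S/N)   >
    [3,4] "city" : (S\(S/N))/PP
    [4,6] PP   >
      [4,5] "a" : PP/(NP\S)
      [5,6] "no" : NP\S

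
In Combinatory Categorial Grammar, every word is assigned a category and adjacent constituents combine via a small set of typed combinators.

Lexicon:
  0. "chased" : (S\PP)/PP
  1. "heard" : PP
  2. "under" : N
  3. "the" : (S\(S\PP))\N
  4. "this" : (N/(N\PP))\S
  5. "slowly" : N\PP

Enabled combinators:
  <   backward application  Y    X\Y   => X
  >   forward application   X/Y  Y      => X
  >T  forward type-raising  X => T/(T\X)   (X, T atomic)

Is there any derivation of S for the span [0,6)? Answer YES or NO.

(S\PP)/PP PP N (S\(S\PP))\N (N/(N\PP))\S N\PP
CKY chart[0,6] = {N, N/(N\N), NP/(NP\N), PP/(PP\N), S/(S\N)}; S ∉ chart

NO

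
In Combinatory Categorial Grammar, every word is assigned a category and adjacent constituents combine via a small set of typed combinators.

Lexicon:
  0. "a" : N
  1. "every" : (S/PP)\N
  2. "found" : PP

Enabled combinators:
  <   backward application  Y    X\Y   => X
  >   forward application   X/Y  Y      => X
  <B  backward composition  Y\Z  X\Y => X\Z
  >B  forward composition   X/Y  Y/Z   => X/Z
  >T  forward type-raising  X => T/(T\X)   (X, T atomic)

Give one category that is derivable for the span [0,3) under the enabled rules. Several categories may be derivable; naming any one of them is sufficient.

[0,3] S   >
  [0,2] S/PP   <
    [0,1] "a" : N
    [1,2] "every" : (S/PP)\N
  [2,3] "found" : PP

S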